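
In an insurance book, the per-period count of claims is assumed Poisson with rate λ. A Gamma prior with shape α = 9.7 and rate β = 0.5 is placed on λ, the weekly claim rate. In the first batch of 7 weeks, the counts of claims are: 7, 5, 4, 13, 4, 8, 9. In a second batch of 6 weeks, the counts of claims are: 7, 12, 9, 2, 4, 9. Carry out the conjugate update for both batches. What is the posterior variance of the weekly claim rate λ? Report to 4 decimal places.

0.5635

With a Gamma(shape α, rate β) prior, the Poisson likelihood is conjugate: the posterior is Gamma(α + ΣXᵢ, β + n).
Batch 1: sum of counts S = 50 over n = 7 weeks.
After batch 1: Gamma(α+S, β+n) = Gamma(9.7+50, 0.5+7) = Gamma(59.7, 7.5).
Batch 2: sum of counts S = 43 over n = 6 weeks.
After batch 2: Gamma(α+S, β+n) = Gamma(59.7+43, 7.5+6) = Gamma(102.7, 13.5).
Var = α/β² = 102.7/13.5² = 0.5635.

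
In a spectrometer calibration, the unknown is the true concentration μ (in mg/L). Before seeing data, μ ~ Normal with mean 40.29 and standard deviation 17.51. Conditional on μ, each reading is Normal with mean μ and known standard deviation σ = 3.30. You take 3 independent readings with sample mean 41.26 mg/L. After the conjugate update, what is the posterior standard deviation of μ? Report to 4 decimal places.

For Normal data with known variance σ², a Normal(μ₀, σ₀²) prior on μ is conjugate. Posterior precision = 1/σ₀² + n/σ²; posterior mean is the precision-weighted average of μ₀ and x̄.
σ₀² = 17.51² = 306.6001, σ² = 3.30² = 10.89; σ² + n·σ₀² = 10.89 + 3·306.6001 = 930.6903.
Posterior precision = 1/σ₀² + n/σ² = 1/306.6001 + 3/10.89 = (σ² + n·σ₀²)/(σ₀²σ²) = 930.6903/(306.6001·10.89); posterior variance σₙ² = σ₀²σ²/(σ² + n·σ₀²) = 306.6001·10.89/930.6903 = 3.587525.
Posterior SD = √σₙ² = √(306.6001·10.89/930.6903) = 1.8941.

1.8941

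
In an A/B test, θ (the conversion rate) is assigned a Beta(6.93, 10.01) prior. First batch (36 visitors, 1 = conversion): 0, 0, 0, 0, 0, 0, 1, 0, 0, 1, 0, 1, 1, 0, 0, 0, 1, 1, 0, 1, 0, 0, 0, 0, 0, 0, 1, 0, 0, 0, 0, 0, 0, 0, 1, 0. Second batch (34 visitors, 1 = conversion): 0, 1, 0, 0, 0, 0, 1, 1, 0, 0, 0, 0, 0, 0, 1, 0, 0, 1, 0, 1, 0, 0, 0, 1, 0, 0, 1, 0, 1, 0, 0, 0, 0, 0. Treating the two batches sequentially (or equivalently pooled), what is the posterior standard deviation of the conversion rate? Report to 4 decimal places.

The Beta prior is conjugate to a Binomial/Bernoulli likelihood; the update adds successes to α and failures to β.
After batch 1: Beta(6.93+9, 10.01+27) = Beta(15.93, 37.01).
After batch 2: Beta(15.93+9, 37.01+25) = Beta(24.93, 62.01).
Var = αβ/((α+β)²(α+β+1)) = 24.93·62.01/(86.94²·87.94) = 0.00232572; SD = √0.00232572 = 0.0482.

0.0482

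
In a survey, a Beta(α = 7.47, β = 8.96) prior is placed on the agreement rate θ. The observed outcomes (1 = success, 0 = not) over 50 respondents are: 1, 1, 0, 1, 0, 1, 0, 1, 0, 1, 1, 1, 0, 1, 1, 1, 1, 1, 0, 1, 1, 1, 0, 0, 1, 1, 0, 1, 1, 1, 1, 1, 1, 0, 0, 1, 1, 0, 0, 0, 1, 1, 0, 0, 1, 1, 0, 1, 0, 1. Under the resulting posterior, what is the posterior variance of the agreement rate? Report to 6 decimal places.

The Beta prior is conjugate to a Binomial/Bernoulli likelihood; the update adds successes to α and failures to β.
Posterior: Beta(α+k, β+n−k) = Beta(7.47+32, 8.96+18) = Beta(39.47, 26.96).
Var = αβ/((α+β)²(α+β+1)) = 39.47·26.96/(66.43²·67.43) = 0.003576.

0.003576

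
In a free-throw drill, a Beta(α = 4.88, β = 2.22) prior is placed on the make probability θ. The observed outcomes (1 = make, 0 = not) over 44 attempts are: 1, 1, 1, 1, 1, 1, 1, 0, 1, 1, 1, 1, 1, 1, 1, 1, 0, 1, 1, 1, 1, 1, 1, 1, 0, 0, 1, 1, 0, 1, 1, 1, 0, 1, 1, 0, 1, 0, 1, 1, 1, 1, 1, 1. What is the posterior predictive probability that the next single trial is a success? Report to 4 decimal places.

0.8000

The Beta prior is conjugate to a Binomial/Bernoulli likelihood; the update adds successes to α and failures to β.
Posterior: Beta(α+k, β+n−k) = Beta(4.88+36, 2.22+8) = Beta(40.88, 10.22).
For a single future Bernoulli trial, P(success | data) = α/(α+β) = 0.8000.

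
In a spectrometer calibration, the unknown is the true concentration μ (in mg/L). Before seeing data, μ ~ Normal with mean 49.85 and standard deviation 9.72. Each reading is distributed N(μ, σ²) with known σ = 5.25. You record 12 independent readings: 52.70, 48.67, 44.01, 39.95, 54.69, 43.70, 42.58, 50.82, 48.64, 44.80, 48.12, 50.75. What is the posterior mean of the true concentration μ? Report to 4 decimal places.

For Normal data with known variance σ², a Normal(μ₀, σ₀²) prior on μ is conjugate. Posterior precision = 1/σ₀² + n/σ²; posterior mean is the precision-weighted average of μ₀ and x̄.
Σxᵢ = 52.70 + 48.67 + 44.01 + 39.95 + 54.69 + 43.70 + 42.58 + 50.82 + 48.64 + 44.80 + 48.12 + 50.75 = 569.43, so n·x̄ = 569.43.
σ₀² = 9.72² = 94.4784, σ² = 5.25² = 27.5625; σ² + n·σ₀² = 27.5625 + 12·94.4784 = 1161.3033.
Posterior mean = (μ₀/σ₀² + n·x̄/σ²)/(1/σ₀² + n/σ²) = (σ²·μ₀ + σ₀²·n·x̄)/(σ² + n·σ₀²) = (27.5625·49.85 + 94.4784·569.43)/1161.3033 = 55172.825937/1161.3033 = 47.5094.

47.5094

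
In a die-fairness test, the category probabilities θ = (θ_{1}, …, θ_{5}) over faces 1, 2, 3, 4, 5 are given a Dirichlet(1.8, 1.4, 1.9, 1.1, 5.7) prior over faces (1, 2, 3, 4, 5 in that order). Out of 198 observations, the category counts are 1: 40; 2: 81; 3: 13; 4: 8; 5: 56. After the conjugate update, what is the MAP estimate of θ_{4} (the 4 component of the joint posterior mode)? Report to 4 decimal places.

0.0395

The Dirichlet prior is conjugate to the Multinomial likelihood: each posterior αⱼ = prior αⱼ + observed count nⱼ.
Posterior concentration: (41.8, 82.4, 14.9, 9.1, 61.7), total = 209.9.
Joint mode component: (α_{4}−1)/(Σα−K) = 8.1/204.9 = 0.0395.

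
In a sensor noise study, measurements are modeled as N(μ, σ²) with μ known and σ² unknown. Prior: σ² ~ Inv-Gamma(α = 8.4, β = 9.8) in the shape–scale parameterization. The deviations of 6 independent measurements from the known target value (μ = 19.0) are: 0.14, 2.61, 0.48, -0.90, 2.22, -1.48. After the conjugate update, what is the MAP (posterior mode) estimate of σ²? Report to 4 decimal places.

With known mean μ and an Inverse-Gamma(α, β) prior on σ², the Normal likelihood is conjugate: posterior is Inv-Gamma(α + n/2, β + Σ(xᵢ−μ)²/2).
Σ(xᵢ−μ)² = (0.14)² + (2.61)² + (0.48)² + (-0.90)² + (2.22)² + (-1.48)² = 14.9909.
Posterior: Inv-Gamma(8.4 + 6/2, 9.8 + 14.9909/2) = Inv-Gamma(11.40, 17.29545).
Mode = β/(α+1) = 17.29545/12.40 = 1.3948.

1.3948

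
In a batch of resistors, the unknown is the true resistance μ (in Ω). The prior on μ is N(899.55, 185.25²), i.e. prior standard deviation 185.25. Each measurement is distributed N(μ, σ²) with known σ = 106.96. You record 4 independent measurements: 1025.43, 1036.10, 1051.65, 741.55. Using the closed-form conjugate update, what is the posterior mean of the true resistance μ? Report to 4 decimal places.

For Normal data with known variance σ², a Normal(μ₀, σ₀²) prior on μ is conjugate. Posterior precision = 1/σ₀² + n/σ²; posterior mean is the precision-weighted average of μ₀ and x̄.
Σxᵢ = 1025.43 + 1036.10 + 1051.65 + 741.55 = 3854.73, so n·x̄ = 3854.73.
σ₀² = 185.25² = 34317.5625, σ² = 106.96² = 11440.4416; σ² + n·σ₀² = 11440.4416 + 4·34317.5625 = 148710.6916.
Posterior mean = (μ₀/σ₀² + n·x̄/σ²)/(1/σ₀² + n/σ²) = (σ²·μ₀ + σ₀²·n·x̄)/(σ² + n·σ₀²) = (11440.4416·899.55 + 34317.5625·3854.73)/148710.6916 = 142576186.936905/148710.6916 = 958.7487.

958.7487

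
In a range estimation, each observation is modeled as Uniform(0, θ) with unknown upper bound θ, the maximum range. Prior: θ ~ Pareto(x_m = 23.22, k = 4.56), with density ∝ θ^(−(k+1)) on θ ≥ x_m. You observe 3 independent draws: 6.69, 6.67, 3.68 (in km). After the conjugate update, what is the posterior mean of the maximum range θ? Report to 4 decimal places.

A Pareto(scale x_m, shape k) prior on the upper bound θ of Uniform(0, θ) is conjugate: posterior is Pareto(max(x_m, max xᵢ), k + n).
Sample maximum = 6.69; prior scale x_m = 23.22 → posterior scale = max = 23.22.
Posterior shape = 4.56 + 3 = 7.56.
E[θ|data] = k·x_m/(k−1) = 7.56·23.22/6.56 = 26.7596.

26.7596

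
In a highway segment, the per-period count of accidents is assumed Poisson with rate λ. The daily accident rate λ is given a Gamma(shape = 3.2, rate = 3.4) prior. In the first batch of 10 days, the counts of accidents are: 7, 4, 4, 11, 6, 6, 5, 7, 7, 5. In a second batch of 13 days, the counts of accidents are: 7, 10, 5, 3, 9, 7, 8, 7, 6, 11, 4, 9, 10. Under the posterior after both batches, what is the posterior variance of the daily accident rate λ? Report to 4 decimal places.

0.2313

With a Gamma(shape α, rate β) prior, the Poisson likelihood is conjugate: the posterior is Gamma(α + ΣXᵢ, β + n).
Batch 1: sum of counts S = 62 over n = 10 days.
After batch 1: Gamma(α+S, β+n) = Gamma(3.2+62, 3.4+10) = Gamma(65.2, 13.4).
Batch 2: sum of counts S = 96 over n = 13 days.
After batch 2: Gamma(α+S, β+n) = Gamma(65.2+96, 13.4+13) = Gamma(161.2, 26.4).
Var = α/β² = 161.2/26.4² = 0.2313.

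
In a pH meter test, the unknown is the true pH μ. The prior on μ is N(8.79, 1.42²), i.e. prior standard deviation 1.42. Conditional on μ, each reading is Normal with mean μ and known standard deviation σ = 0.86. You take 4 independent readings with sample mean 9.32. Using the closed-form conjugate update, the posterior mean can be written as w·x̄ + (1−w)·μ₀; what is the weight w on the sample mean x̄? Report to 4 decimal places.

0.9160

For Normal data with known variance σ², a Normal(μ₀, σ₀²) prior on μ is conjugate. Posterior precision = 1/σ₀² + n/σ²; posterior mean is the precision-weighted average of μ₀ and x̄.
σ₀² = 1.42² = 2.0164, σ² = 0.86² = 0.7396. Prior precision 1/σ₀² = 1/2.0164; data precision n/σ² = 4/0.7396.
w = (n/σ²)/(1/σ₀² + n/σ²) = n·σ₀²/(σ² + n·σ₀²) = 4·2.0164/(0.7396 + 4·2.0164) = 8.0656/8.8052 = 0.9160.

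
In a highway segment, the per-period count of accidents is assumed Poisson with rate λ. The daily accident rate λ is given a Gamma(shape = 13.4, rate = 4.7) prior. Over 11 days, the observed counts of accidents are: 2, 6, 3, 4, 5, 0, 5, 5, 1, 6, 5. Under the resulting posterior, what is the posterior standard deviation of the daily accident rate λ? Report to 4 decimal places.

0.4741

With a Gamma(shape α, rate β) prior, the Poisson likelihood is conjugate: the posterior is Gamma(α + ΣXᵢ, β + n).
Sum of counts S = 42 over n = 11 days.
Posterior: Gamma(α+S, β+n) = Gamma(13.4+42, 4.7+11) = Gamma(55.4, 15.7).
SD = √α/β = √55.4/15.7 = 0.4741.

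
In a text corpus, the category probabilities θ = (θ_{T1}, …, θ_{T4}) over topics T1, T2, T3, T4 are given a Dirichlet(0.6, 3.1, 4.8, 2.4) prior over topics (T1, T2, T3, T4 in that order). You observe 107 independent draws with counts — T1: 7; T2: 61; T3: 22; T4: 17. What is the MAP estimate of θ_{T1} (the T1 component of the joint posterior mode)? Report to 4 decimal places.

The Dirichlet prior is conjugate to the Multinomial likelihood: each posterior αⱼ = prior αⱼ + observed count nⱼ.
Posterior concentration: (7.6, 64.1, 26.8, 19.4), total = 117.9.
Joint mode component: (α_{T1}−1)/(Σα−K) = 6.6/113.9 = 0.0579.

0.0579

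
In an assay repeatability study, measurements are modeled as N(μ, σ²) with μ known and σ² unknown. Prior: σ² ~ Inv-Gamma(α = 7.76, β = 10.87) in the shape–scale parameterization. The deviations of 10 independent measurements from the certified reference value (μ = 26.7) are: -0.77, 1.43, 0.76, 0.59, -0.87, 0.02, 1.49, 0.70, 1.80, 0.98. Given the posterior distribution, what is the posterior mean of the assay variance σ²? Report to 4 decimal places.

With known mean μ and an Inverse-Gamma(α, β) prior on σ², the Normal likelihood is conjugate: posterior is Inv-Gamma(α + n/2, β + Σ(xᵢ−μ)²/2).
Σ(xᵢ−μ)² = (-0.77)² + (1.43)² + (0.76)² + (0.59)² + (-0.87)² + (0.02)² + (1.49)² + (0.70)² + (1.80)² + (0.98)² = 11.2313.
Posterior: Inv-Gamma(7.76 + 10/2, 10.87 + 11.2313/2) = Inv-Gamma(12.76, 16.48565).
E[σ²|data] = β/(α−1) = 16.48565/11.76 = 1.4018.

1.4018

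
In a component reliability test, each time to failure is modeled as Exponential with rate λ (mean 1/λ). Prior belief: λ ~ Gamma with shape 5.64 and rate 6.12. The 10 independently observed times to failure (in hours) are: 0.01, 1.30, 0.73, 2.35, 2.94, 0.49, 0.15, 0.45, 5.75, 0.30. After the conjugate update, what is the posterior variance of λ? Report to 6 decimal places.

With a Gamma(shape α, rate β) prior on the exponential rate λ, the posterior after n observations with total T = Σxᵢ is Gamma(α+n, β+T).
Sum of observations T = 14.47 hours; n = 10.
Posterior: Gamma(5.64+10, 6.12+14.47) = Gamma(15.64, 20.59).
Var = α/β² = 0.036891.

0.036891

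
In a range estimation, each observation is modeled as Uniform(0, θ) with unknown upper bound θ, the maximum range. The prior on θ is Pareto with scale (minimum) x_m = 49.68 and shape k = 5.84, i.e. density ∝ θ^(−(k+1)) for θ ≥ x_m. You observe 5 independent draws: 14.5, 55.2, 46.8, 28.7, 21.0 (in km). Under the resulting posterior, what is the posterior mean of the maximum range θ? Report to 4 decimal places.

60.8098

A Pareto(scale x_m, shape k) prior on the upper bound θ of Uniform(0, θ) is conjugate: posterior is Pareto(max(x_m, max xᵢ), k + n).
Sample maximum = 55.2; prior scale x_m = 49.68 → posterior scale = max = 55.20.
Posterior shape = 5.84 + 5 = 10.84.
E[θ|data] = k·x_m/(k−1) = 10.84·55.20/9.84 = 60.8098.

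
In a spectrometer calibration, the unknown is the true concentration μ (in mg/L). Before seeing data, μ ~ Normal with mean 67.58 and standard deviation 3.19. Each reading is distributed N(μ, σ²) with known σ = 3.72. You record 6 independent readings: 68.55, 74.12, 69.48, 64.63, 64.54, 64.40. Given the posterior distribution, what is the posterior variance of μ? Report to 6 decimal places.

For Normal data with known variance σ², a Normal(μ₀, σ₀²) prior on μ is conjugate. Posterior precision = 1/σ₀² + n/σ²; posterior mean is the precision-weighted average of μ₀ and x̄.
σ₀² = 3.19² = 10.1761, σ² = 3.72² = 13.8384; σ² + n·σ₀² = 13.8384 + 6·10.1761 = 74.895.
Posterior precision = 1/σ₀² + n/σ² = 1/10.1761 + 6/13.8384 = (σ² + n·σ₀²)/(σ₀²σ²) = 74.895/(10.1761·13.8384); posterior variance σₙ² = σ₀²σ²/(σ² + n·σ₀²) = 10.1761·13.8384/74.895 = 1.880245.

1.880245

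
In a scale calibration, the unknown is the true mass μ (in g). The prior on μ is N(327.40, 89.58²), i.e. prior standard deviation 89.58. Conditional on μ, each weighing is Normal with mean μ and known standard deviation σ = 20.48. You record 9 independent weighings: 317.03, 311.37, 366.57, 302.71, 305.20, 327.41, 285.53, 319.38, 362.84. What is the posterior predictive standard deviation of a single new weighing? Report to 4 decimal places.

21.5816

For Normal data with known variance σ², a Normal(μ₀, σ₀²) prior on μ is conjugate. Posterior precision = 1/σ₀² + n/σ²; posterior mean is the precision-weighted average of μ₀ and x̄.
σ₀² = 89.58² = 8024.5764, σ² = 20.48² = 419.4304; σ² + n·σ₀² = 419.4304 + 9·8024.5764 = 72640.618.
Posterior precision = 1/σ₀² + n/σ² = 1/8024.5764 + 9/419.4304 = (σ² + n·σ₀²)/(σ₀²σ²) = 72640.618/(8024.5764·419.4304); posterior variance σₙ² = σ₀²σ²/(σ² + n·σ₀²) = 8024.5764·419.4304/72640.618 = 46.334288.
Predictive variance for one new observation = σₙ² + σ² = 8024.5764·419.4304/72640.618 + 419.4304 = σ²·(σ₀² + 72640.618)/72640.618 = 419.4304·80665.1944/72640.618 = 465.764688; SD = √(419.4304·80665.1944/72640.618) = 21.5816.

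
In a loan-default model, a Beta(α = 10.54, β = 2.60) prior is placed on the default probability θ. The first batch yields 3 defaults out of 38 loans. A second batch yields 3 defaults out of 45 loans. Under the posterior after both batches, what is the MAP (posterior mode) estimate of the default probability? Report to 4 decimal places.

0.1651

The Beta prior is conjugate to a Binomial/Bernoulli likelihood; the update adds successes to α and failures to β.
After batch 1: Beta(10.54+3, 2.60+35) = Beta(13.54, 37.60).
After batch 2: Beta(13.54+3, 37.60+42) = Beta(16.54, 79.60).
Mode of Beta(a,b) for a,b>1 is (a−1)/(a+b−2) = 15.54/94.14 = 0.1651.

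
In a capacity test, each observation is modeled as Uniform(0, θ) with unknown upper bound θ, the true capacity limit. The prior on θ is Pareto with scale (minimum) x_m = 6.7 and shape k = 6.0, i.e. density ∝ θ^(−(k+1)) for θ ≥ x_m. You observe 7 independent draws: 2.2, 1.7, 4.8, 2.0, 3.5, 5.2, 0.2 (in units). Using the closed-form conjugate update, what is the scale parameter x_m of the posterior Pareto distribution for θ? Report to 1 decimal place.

A Pareto(scale x_m, shape k) prior on the upper bound θ of Uniform(0, θ) is conjugate: posterior is Pareto(max(x_m, max xᵢ), k + n).
Sample maximum = 5.2; prior scale x_m = 6.7 → posterior scale = max = 6.7.
Posterior shape = 6.0 + 7 = 13.0.
Posterior scale x_m = 6.7.

6.7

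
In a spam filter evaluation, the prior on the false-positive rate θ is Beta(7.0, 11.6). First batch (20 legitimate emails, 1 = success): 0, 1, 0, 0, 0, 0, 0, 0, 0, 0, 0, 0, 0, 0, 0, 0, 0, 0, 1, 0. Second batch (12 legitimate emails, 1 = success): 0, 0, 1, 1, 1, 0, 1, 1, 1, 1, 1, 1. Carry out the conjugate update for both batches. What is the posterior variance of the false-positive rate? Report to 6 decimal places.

0.004442

The Beta prior is conjugate to a Binomial/Bernoulli likelihood; the update adds successes to α and failures to β.
After batch 1: Beta(7.0+2, 11.6+18) = Beta(9.0, 29.6).
After batch 2: Beta(9.0+9, 29.6+3) = Beta(18.0, 32.6).
Var = αβ/((α+β)²(α+β+1)) = 18.0·32.6/(50.6²·51.6) = 0.004442.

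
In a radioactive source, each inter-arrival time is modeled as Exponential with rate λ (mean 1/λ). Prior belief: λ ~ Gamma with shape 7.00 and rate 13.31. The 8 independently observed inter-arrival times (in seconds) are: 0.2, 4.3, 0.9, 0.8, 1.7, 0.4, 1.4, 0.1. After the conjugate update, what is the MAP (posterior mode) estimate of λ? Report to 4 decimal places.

With a Gamma(shape α, rate β) prior on the exponential rate λ, the posterior after n observations with total T = Σxᵢ is Gamma(α+n, β+T).
Sum of observations T = 9.8 seconds; n = 8.
Posterior: Gamma(7.00+8, 13.31+9.8) = Gamma(15.00, 23.11).
Mode = (α−1)/β = 0.6058.

0.6058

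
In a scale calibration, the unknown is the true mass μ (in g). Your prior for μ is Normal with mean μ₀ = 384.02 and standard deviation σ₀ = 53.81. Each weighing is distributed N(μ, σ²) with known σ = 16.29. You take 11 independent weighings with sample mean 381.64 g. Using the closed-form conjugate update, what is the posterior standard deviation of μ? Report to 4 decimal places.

4.8913

For Normal data with known variance σ², a Normal(μ₀, σ₀²) prior on μ is conjugate. Posterior precision = 1/σ₀² + n/σ²; posterior mean is the precision-weighted average of μ₀ and x̄.
σ₀² = 53.81² = 2895.5161, σ² = 16.29² = 265.3641; σ² + n·σ₀² = 265.3641 + 11·2895.5161 = 32116.0412.
Posterior precision = 1/σ₀² + n/σ² = 1/2895.5161 + 11/265.3641 = (σ² + n·σ₀²)/(σ₀²σ²) = 32116.0412/(2895.5161·265.3641); posterior variance σₙ² = σ₀²σ²/(σ² + n·σ₀²) = 2895.5161·265.3641/32116.0412 = 23.924680.
Posterior SD = √σₙ² = √(2895.5161·265.3641/32116.0412) = 4.8913.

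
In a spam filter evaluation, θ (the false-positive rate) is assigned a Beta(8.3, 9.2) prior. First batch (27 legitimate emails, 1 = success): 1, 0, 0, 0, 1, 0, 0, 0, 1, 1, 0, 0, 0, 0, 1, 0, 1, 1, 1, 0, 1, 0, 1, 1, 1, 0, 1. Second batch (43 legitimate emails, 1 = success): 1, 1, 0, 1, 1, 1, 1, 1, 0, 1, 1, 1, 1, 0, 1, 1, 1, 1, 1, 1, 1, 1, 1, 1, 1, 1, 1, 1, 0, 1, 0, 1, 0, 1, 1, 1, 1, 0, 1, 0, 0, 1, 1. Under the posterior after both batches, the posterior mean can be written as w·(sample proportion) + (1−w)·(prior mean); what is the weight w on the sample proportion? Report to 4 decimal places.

0.8000

The Beta prior is conjugate to a Binomial/Bernoulli likelihood; the update adds successes to α and failures to β.
Total number of legitimate emails: n = 27 + 43 = 70.
Posterior mean = (α₀+k)/(α₀+β₀+n) = [n/(α₀+β₀+n)]·(k/n) + [(α₀+β₀)/(α₀+β₀+n)]·α₀/(α₀+β₀), so only n and the prior enter the weight.
The weight on the data is w = n/(α₀+β₀+n) = 70/(8.3+9.2+70) = 70/87.5 = 0.8000.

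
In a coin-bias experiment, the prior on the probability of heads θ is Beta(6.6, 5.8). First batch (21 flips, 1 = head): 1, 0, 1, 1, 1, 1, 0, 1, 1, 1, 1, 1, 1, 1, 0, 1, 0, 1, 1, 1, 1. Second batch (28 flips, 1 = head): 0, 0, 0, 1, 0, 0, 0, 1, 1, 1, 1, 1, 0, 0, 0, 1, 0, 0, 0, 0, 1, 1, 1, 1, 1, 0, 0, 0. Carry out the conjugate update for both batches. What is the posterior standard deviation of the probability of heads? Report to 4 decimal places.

The Beta prior is conjugate to a Binomial/Bernoulli likelihood; the update adds successes to α and failures to β.
After batch 1: Beta(6.6+17, 5.8+4) = Beta(23.6, 9.8).
After batch 2: Beta(23.6+12, 9.8+16) = Beta(35.6, 25.8).
Var = αβ/((α+β)²(α+β+1)) = 35.6·25.8/(61.4²·62.4) = 0.00390435; SD = √0.00390435 = 0.0625.

0.0625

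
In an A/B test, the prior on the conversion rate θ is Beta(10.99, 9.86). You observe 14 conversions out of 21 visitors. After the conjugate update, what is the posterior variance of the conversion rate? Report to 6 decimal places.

The Beta prior is conjugate to a Binomial/Bernoulli likelihood; the update adds successes to α and failures to β.
Posterior: Beta(α+k, β+n−k) = Beta(10.99+14, 9.86+7) = Beta(24.99, 16.86).
Var = αβ/((α+β)²(α+β+1)) = 24.99·16.86/(41.85²·42.85) = 0.005614.

0.005614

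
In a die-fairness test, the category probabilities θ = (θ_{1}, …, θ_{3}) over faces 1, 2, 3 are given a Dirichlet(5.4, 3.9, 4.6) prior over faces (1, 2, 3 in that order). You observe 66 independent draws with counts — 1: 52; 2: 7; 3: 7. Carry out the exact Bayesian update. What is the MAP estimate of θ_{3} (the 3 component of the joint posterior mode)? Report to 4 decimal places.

The Dirichlet prior is conjugate to the Multinomial likelihood: each posterior αⱼ = prior αⱼ + observed count nⱼ.
Posterior concentration: (57.4, 10.9, 11.6), total = 79.9.
Joint mode component: (α_{3}−1)/(Σα−K) = 10.6/76.9 = 0.1378.

0.1378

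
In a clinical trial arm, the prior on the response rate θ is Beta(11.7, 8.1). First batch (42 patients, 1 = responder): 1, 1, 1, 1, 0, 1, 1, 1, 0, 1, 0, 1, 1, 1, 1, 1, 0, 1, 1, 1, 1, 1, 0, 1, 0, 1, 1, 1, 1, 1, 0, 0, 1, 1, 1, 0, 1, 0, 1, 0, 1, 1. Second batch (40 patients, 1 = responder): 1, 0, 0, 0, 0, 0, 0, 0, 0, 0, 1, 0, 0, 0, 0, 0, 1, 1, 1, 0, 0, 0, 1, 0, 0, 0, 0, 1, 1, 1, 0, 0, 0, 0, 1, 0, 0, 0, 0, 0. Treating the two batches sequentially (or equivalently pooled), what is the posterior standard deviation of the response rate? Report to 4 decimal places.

0.0493

The Beta prior is conjugate to a Binomial/Bernoulli likelihood; the update adds successes to α and failures to β.
After batch 1: Beta(11.7+31, 8.1+11) = Beta(42.7, 19.1).
After batch 2: Beta(42.7+10, 19.1+30) = Beta(52.7, 49.1).
Var = αβ/((α+β)²(α+β+1)) = 52.7·49.1/(101.8²·102.8) = 0.00242887; SD = √0.00242887 = 0.0493.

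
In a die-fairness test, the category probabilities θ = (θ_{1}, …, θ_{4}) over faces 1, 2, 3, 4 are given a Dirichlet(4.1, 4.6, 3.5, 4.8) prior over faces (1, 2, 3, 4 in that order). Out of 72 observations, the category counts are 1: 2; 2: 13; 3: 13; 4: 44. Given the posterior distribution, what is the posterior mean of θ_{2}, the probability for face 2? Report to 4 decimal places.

0.1978

The Dirichlet prior is conjugate to the Multinomial likelihood: each posterior αⱼ = prior αⱼ + observed count nⱼ.
Posterior concentration: (6.1, 17.6, 16.5, 48.8), total = 89.0.
E[θ_{2}|data] = α_{2}/Σα = 17.6/89.0 = 0.1978.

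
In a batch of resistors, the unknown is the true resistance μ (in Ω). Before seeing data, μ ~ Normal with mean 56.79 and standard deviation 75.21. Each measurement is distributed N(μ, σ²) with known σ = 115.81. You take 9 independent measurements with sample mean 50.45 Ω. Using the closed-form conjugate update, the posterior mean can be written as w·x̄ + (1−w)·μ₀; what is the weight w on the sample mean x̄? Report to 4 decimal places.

For Normal data with known variance σ², a Normal(μ₀, σ₀²) prior on μ is conjugate. Posterior precision = 1/σ₀² + n/σ²; posterior mean is the precision-weighted average of μ₀ and x̄.
σ₀² = 75.21² = 5656.5441, σ² = 115.81² = 13411.9561. Prior precision 1/σ₀² = 1/5656.5441; data precision n/σ² = 9/13411.9561.
w = (n/σ²)/(1/σ₀² + n/σ²) = n·σ₀²/(σ² + n·σ₀²) = 9·5656.5441/(13411.9561 + 9·5656.5441) = 50908.8969/64320.853 = 0.7915.

0.7915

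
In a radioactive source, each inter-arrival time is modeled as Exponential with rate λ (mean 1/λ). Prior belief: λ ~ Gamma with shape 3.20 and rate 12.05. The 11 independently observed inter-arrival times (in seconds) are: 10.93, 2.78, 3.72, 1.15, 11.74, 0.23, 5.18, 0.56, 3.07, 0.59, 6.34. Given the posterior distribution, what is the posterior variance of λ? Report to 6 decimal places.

0.004172

With a Gamma(shape α, rate β) prior on the exponential rate λ, the posterior after n observations with total T = Σxᵢ is Gamma(α+n, β+T).
Sum of observations T = 46.29 seconds; n = 11.
Posterior: Gamma(3.20+11, 12.05+46.29) = Gamma(14.20, 58.34).
Var = α/β² = 0.004172.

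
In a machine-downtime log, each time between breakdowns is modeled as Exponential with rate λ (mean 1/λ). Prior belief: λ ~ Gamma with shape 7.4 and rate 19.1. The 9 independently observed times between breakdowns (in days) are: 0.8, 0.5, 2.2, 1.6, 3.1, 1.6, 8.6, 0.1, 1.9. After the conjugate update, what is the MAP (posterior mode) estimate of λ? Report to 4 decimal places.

With a Gamma(shape α, rate β) prior on the exponential rate λ, the posterior after n observations with total T = Σxᵢ is Gamma(α+n, β+T).
Sum of observations T = 20.4 days; n = 9.
Posterior: Gamma(7.4+9, 19.1+20.4) = Gamma(16.4, 39.5).
Mode = (α−1)/β = 0.3899.

0.3899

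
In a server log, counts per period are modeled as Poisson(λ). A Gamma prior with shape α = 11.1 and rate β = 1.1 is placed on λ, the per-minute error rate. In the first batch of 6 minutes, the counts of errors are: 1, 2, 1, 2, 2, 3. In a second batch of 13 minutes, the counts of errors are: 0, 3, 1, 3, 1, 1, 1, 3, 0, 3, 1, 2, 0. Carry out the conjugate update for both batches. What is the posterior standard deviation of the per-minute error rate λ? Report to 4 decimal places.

With a Gamma(shape α, rate β) prior, the Poisson likelihood is conjugate: the posterior is Gamma(α + ΣXᵢ, β + n).
Batch 1: sum of counts S = 11 over n = 6 minutes.
After batch 1: Gamma(α+S, β+n) = Gamma(11.1+11, 1.1+6) = Gamma(22.1, 7.1).
Batch 2: sum of counts S = 19 over n = 13 minutes.
After batch 2: Gamma(α+S, β+n) = Gamma(22.1+19, 7.1+13) = Gamma(41.1, 20.1).
SD = √α/β = √41.1/20.1 = 0.3190.

0.3190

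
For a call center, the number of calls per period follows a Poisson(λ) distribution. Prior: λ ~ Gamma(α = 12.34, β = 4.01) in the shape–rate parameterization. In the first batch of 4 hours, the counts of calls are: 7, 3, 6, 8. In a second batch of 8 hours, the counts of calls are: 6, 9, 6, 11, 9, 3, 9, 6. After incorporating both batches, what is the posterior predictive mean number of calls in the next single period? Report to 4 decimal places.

With a Gamma(shape α, rate β) prior, the Poisson likelihood is conjugate: the posterior is Gamma(α + ΣXᵢ, β + n).
Batch 1: sum of counts S = 24 over n = 4 hours.
After batch 1: Gamma(α+S, β+n) = Gamma(12.34+24, 4.01+4) = Gamma(36.34, 8.01).
Batch 2: sum of counts S = 59 over n = 8 hours.
After batch 2: Gamma(α+S, β+n) = Gamma(36.34+59, 8.01+8) = Gamma(95.34, 16.01).
The predictive distribution for one future period is NegBinom with mean α/β = 5.9550.

5.9550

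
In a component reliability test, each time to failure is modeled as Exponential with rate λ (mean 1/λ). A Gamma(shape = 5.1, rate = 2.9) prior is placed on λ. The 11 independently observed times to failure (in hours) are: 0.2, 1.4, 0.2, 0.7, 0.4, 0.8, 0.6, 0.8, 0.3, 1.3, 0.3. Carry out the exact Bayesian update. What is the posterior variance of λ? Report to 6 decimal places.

0.164269

With a Gamma(shape α, rate β) prior on the exponential rate λ, the posterior after n observations with total T = Σxᵢ is Gamma(α+n, β+T).
Sum of observations T = 7.0 hours; n = 11.
Posterior: Gamma(5.1+11, 2.9+7.0) = Gamma(16.1, 9.9).
Var = α/β² = 0.164269.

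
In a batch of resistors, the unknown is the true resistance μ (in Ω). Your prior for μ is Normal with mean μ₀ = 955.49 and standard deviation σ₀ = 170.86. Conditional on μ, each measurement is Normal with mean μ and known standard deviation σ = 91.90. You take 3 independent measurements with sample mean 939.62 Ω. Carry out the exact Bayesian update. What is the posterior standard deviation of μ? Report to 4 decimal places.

For Normal data with known variance σ², a Normal(μ₀, σ₀²) prior on μ is conjugate. Posterior precision = 1/σ₀² + n/σ²; posterior mean is the precision-weighted average of μ₀ and x̄.
σ₀² = 170.86² = 29193.1396, σ² = 91.90² = 8445.61; σ² + n·σ₀² = 8445.61 + 3·29193.1396 = 96025.0288.
Posterior precision = 1/σ₀² + n/σ² = 1/29193.1396 + 3/8445.61 = (σ² + n·σ₀²)/(σ₀²σ²) = 96025.0288/(29193.1396·8445.61); posterior variance σₙ² = σ₀²σ²/(σ² + n·σ₀²) = 29193.1396·8445.61/96025.0288 = 2567.600081.
Posterior SD = √σₙ² = √(29193.1396·8445.61/96025.0288) = 50.6715.

50.6715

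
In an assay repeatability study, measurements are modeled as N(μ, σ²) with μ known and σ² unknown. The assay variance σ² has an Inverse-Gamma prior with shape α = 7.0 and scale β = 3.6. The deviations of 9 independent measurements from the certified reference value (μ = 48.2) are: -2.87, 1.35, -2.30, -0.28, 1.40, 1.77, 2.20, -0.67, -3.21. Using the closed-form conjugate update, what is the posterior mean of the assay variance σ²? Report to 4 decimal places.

2.0626

With known mean μ and an Inverse-Gamma(α, β) prior on σ², the Normal likelihood is conjugate: posterior is Inv-Gamma(α + n/2, β + Σ(xᵢ−μ)²/2).
Σ(xᵢ−μ)² = (-2.87)² + (1.35)² + (-2.30)² + (-0.28)² + (1.40)² + (1.77)² + (2.20)² + (-0.67)² + (-3.21)² = 36.1137.
Posterior: Inv-Gamma(7.0 + 9/2, 3.6 + 36.1137/2) = Inv-Gamma(11.50, 21.65685).
E[σ²|data] = β/(α−1) = 21.65685/10.50 = 2.0626.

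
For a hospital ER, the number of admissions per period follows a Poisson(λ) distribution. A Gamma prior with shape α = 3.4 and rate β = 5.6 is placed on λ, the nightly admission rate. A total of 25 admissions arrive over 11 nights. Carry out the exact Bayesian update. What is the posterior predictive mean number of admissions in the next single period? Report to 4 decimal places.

With a Gamma(shape α, rate β) prior, the Poisson likelihood is conjugate: the posterior is Gamma(α + ΣXᵢ, β + n).
Posterior: Gamma(α+S, β+n) = Gamma(3.4+25, 5.6+11) = Gamma(28.4, 16.6).
The predictive distribution for one future period is NegBinom with mean α/β = 1.7108.

1.7108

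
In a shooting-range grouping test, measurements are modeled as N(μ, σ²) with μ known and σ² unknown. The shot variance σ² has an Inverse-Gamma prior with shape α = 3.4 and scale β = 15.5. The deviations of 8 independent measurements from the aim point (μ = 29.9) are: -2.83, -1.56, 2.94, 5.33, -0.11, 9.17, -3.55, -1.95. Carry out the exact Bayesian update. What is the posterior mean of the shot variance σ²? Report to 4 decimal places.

13.9845

With known mean μ and an Inverse-Gamma(α, β) prior on σ², the Normal likelihood is conjugate: posterior is Inv-Gamma(α + n/2, β + Σ(xᵢ−μ)²/2).
Σ(xᵢ−μ)² = (-2.83)² + (-1.56)² + (2.94)² + (5.33)² + (-0.11)² + (9.17)² + (-3.55)² + (-1.95)² = 148.0010.
Posterior: Inv-Gamma(3.4 + 8/2, 15.5 + 148.0010/2) = Inv-Gamma(7.40, 89.50050).
E[σ²|data] = β/(α−1) = 89.50050/6.40 = 13.9845.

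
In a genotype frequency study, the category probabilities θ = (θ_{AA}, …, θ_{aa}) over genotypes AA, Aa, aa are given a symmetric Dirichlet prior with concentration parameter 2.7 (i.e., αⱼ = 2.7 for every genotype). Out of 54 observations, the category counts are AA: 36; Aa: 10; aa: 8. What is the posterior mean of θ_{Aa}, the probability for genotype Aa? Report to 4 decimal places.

0.2045

The Dirichlet prior is conjugate to the Multinomial likelihood: each posterior αⱼ = prior αⱼ + observed count nⱼ.
Posterior concentration: (38.7, 12.7, 10.7), total = 62.1.
E[θ_{Aa}|data] = α_{Aa}/Σα = 12.7/62.1 = 0.2045.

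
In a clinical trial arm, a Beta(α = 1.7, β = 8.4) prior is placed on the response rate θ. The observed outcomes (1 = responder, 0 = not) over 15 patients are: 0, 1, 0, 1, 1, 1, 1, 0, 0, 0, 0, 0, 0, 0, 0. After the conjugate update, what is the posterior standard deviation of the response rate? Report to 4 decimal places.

The Beta prior is conjugate to a Binomial/Bernoulli likelihood; the update adds successes to α and failures to β.
Posterior: Beta(α+k, β+n−k) = Beta(1.7+5, 8.4+10) = Beta(6.7, 18.4).
Var = αβ/((α+β)²(α+β+1)) = 6.7·18.4/(25.1²·26.1) = 0.00749730; SD = √0.00749730 = 0.0866.

0.0866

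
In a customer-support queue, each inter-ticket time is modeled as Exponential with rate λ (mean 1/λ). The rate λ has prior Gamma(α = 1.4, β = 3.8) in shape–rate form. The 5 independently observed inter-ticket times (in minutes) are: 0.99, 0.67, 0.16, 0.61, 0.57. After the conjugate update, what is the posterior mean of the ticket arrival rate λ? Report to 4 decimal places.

With a Gamma(shape α, rate β) prior on the exponential rate λ, the posterior after n observations with total T = Σxᵢ is Gamma(α+n, β+T).
Sum of observations T = 3.00 minutes; n = 5.
Posterior: Gamma(1.4+5, 3.8+3.00) = Gamma(6.4, 6.80).
Posterior mean of λ = α/β = 6.4/6.80 = 0.9412.

0.9412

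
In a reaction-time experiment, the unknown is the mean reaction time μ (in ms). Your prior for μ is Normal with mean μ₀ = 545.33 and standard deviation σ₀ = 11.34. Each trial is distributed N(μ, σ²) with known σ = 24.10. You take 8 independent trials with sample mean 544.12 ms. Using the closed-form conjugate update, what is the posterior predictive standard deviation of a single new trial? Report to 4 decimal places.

25.0442

For Normal data with known variance σ², a Normal(μ₀, σ₀²) prior on μ is conjugate. Posterior precision = 1/σ₀² + n/σ²; posterior mean is the precision-weighted average of μ₀ and x̄.
σ₀² = 11.34² = 128.5956, σ² = 24.10² = 580.81; σ² + n·σ₀² = 580.81 + 8·128.5956 = 1609.5748.
Posterior precision = 1/σ₀² + n/σ² = 1/128.5956 + 8/580.81 = (σ² + n·σ₀²)/(σ₀²σ²) = 1609.5748/(128.5956·580.81); posterior variance σₙ² = σ₀²σ²/(σ² + n·σ₀²) = 128.5956·580.81/1609.5748 = 46.403317.
Predictive variance for one new observation = σₙ² + σ² = 128.5956·580.81/1609.5748 + 580.81 = σ²·(σ₀² + 1609.5748)/1609.5748 = 580.81·1738.1704/1609.5748 = 627.213317; SD = √(580.81·1738.1704/1609.5748) = 25.0442.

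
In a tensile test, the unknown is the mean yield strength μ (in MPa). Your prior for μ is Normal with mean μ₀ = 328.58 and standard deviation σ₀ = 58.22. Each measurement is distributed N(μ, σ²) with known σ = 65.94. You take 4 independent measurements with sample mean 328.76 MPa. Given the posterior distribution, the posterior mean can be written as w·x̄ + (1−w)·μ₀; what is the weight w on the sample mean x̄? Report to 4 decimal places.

For Normal data with known variance σ², a Normal(μ₀, σ₀²) prior on μ is conjugate. Posterior precision = 1/σ₀² + n/σ²; posterior mean is the precision-weighted average of μ₀ and x̄.
σ₀² = 58.22² = 3389.5684, σ² = 65.94² = 4348.0836. Prior precision 1/σ₀² = 1/3389.5684; data precision n/σ² = 4/4348.0836.
w = (n/σ²)/(1/σ₀² + n/σ²) = n·σ₀²/(σ² + n·σ₀²) = 4·3389.5684/(4348.0836 + 4·3389.5684) = 13558.2736/17906.3572 = 0.7572.

0.7572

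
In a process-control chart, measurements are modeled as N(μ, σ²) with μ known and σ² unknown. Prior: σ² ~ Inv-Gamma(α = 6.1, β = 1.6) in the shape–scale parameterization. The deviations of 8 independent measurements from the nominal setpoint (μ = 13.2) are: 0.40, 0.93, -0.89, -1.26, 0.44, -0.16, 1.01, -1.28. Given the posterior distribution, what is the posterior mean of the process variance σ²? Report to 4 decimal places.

0.5210

With known mean μ and an Inverse-Gamma(α, β) prior on σ², the Normal likelihood is conjugate: posterior is Inv-Gamma(α + n/2, β + Σ(xᵢ−μ)²/2).
Σ(xᵢ−μ)² = (0.40)² + (0.93)² + (-0.89)² + (-1.26)² + (0.44)² + (-0.16)² + (1.01)² + (-1.28)² = 6.2823.
Posterior: Inv-Gamma(6.1 + 8/2, 1.6 + 6.2823/2) = Inv-Gamma(10.10, 4.74115).
E[σ²|data] = β/(α−1) = 4.74115/9.10 = 0.5210.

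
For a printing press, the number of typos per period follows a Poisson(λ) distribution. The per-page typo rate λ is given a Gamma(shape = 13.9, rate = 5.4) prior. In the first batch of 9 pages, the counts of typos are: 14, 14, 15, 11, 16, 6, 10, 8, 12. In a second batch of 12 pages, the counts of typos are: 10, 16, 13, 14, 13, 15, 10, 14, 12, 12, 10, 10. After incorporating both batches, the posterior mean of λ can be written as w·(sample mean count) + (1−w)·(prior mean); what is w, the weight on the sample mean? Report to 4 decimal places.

0.7955

With a Gamma(shape α, rate β) prior, the Poisson likelihood is conjugate: the posterior is Gamma(α + ΣXᵢ, β + n).
Total number of pages: n = 9 + 12 = 21.
Posterior mean = (α₀+S)/(β₀+n) = [n/(β₀+n)]·(S/n) + [β₀/(β₀+n)]·(α₀/β₀), so only n and β₀ enter the weight.
Weight on data w = n/(β₀+n) = 21/(5.4+21) = 21/26.4 = 0.7955.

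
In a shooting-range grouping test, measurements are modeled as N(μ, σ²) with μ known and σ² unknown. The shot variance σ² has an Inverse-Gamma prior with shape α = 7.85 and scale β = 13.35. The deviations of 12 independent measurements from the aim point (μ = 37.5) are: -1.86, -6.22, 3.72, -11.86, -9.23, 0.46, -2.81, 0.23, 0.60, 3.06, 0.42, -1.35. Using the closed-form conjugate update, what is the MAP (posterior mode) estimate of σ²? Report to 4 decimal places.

With known mean μ and an Inverse-Gamma(α, β) prior on σ², the Normal likelihood is conjugate: posterior is Inv-Gamma(α + n/2, β + Σ(xᵢ−μ)²/2).
Σ(xᵢ−μ)² = (-1.86)² + (-6.22)² + (3.72)² + (-11.86)² + (-9.23)² + (0.46)² + (-2.81)² + (0.23)² + (0.60)² + (3.06)² + (0.42)² + (-1.35)² = 301.7220.
Posterior: Inv-Gamma(7.85 + 12/2, 13.35 + 301.7220/2) = Inv-Gamma(13.85, 164.21100).
Mode = β/(α+1) = 164.21100/14.85 = 11.0580.

11.0580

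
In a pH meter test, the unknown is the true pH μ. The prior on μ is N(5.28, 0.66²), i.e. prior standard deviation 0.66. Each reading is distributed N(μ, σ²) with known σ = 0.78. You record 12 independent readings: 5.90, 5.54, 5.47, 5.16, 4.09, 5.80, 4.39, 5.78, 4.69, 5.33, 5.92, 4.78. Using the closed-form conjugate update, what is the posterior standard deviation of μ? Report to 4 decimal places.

For Normal data with known variance σ², a Normal(μ₀, σ₀²) prior on μ is conjugate. Posterior precision = 1/σ₀² + n/σ²; posterior mean is the precision-weighted average of μ₀ and x̄.
σ₀² = 0.66² = 0.4356, σ² = 0.78² = 0.6084; σ² + n·σ₀² = 0.6084 + 12·0.4356 = 5.8356.
Posterior precision = 1/σ₀² + n/σ² = 1/0.4356 + 12/0.6084 = (σ² + n·σ₀²)/(σ₀²σ²) = 5.8356/(0.4356·0.6084); posterior variance σₙ² = σ₀²σ²/(σ² + n·σ₀²) = 0.4356·0.6084/5.8356 = 0.045414.
Posterior SD = √σₙ² = √(0.4356·0.6084/5.8356) = 0.2131.

0.2131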